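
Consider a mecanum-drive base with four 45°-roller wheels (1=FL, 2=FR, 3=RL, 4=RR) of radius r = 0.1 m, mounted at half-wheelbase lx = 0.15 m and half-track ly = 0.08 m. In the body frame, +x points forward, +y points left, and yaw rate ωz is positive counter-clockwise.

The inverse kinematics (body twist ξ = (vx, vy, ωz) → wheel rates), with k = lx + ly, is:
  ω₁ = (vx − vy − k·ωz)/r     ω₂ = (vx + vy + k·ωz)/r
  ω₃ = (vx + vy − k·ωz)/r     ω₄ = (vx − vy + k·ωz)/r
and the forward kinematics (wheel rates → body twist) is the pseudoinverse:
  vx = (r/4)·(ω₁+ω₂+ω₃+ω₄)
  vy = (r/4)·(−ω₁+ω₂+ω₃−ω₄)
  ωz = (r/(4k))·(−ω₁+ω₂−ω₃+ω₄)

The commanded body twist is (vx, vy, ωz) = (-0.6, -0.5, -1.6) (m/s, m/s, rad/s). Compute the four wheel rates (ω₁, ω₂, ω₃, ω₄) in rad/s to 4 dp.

(2.6800, -14.6800, -7.3200, -4.6800)

k = lx + ly = 0.15 + 0.08 = 0.2300;  k·ωz = 0.2300·-1.6 = -0.3680
ω₁ (FL) = (vx − vy − k·ωz)/r = 0.2680/0.1 = 2.6800
ω₂ (FR) = (vx + vy + k·ωz)/r = -1.4680/0.1 = -14.6800
ω₃ (RL) = (vx + vy − k·ωz)/r = -0.7320/0.1 = -7.3200
ω₄ (RR) = (vx − vy + k·ωz)/r = -0.4680/0.1 = -4.6800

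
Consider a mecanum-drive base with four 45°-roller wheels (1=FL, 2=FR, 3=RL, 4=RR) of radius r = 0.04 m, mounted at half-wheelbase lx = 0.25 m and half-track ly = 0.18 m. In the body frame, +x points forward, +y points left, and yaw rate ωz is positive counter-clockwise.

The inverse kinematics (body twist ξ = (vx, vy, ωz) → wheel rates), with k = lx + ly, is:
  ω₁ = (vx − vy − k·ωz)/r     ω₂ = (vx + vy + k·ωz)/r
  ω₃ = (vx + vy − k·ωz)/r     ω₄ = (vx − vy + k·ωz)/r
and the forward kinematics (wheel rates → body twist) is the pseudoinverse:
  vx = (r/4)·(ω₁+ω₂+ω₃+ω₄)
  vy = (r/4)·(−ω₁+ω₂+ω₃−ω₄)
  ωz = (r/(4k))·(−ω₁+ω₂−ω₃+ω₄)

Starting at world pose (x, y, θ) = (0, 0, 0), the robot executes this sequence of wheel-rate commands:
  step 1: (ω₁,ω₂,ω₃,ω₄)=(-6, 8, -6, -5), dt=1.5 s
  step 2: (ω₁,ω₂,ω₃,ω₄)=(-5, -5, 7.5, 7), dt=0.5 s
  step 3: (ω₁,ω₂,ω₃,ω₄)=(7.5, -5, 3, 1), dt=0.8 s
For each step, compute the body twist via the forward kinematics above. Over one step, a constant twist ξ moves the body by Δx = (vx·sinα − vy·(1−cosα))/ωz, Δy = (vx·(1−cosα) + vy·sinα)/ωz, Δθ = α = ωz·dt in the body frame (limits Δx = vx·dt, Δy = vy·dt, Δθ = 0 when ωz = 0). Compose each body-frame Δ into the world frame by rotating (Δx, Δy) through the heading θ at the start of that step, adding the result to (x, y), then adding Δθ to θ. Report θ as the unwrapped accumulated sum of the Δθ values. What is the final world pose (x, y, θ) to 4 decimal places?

(-0.0812, 0.1067, 0.2477)

step 1: ξ=(vx,vy,ωz)=(-0.0900, 0.1300, 0.3488), dt=1.5 → body Δ=(-0.1788, 0.1517, 0.5233) → world pose (-0.1788, 0.1517, 0.5233)
step 2: ξ=(vx,vy,ωz)=(0.0450, 0.0050, -0.0116), dt=0.5 → body Δ=(0.0225, 0.0024, -0.0058) → world pose (-0.1605, 0.1651, 0.5174)
step 3: ξ=(vx,vy,ωz)=(0.0650, -0.1050, -0.3372), dt=0.8 → body Δ=(0.0401, -0.0900, -0.2698) → world pose (-0.0812, 0.1067, 0.2477)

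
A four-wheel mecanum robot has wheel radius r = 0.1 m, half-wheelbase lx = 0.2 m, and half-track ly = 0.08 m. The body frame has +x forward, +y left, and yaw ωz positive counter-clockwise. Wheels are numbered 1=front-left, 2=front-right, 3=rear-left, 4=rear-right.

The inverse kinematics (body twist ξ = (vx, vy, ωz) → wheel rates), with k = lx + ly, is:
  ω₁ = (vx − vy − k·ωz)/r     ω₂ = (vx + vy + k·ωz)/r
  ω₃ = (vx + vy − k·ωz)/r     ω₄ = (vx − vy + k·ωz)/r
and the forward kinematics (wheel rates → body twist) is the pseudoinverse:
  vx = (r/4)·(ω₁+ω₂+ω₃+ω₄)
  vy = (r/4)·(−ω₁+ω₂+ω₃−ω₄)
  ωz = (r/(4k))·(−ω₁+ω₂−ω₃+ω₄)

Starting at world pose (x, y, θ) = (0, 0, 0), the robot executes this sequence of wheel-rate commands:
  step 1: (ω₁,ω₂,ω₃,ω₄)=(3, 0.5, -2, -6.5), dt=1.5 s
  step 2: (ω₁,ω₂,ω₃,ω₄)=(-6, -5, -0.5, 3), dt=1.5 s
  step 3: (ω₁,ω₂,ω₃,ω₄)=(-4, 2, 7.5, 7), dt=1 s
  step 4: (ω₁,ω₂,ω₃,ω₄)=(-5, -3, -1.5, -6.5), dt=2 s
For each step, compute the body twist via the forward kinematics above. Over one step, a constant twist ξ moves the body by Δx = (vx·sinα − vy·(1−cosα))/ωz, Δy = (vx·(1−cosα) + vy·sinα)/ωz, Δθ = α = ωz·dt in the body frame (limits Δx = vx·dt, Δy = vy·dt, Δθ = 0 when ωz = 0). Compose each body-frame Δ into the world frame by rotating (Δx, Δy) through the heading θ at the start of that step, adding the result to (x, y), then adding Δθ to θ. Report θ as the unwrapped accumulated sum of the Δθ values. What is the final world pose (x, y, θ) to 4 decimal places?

(-0.8605, 0.8227, -0.3795)

step 1: ξ=(vx,vy,ωz)=(-0.1250, 0.0500, -0.6250), dt=1.5 → body Δ=(-0.1286, 0.1461, -0.9375) → world pose (-0.1286, 0.1461, -0.9375)
step 2: ξ=(vx,vy,ωz)=(-0.2125, -0.0625, 0.4018), dt=1.5 → body Δ=(-0.2724, -0.1814, 0.6027) → world pose (-0.4360, 0.2584, -0.3348)
step 3: ξ=(vx,vy,ωz)=(0.3125, 0.1625, 0.4911), dt=1.0 → body Δ=(0.2610, 0.2312, 0.4911) → world pose (-0.1135, 0.3910, 0.1562)
step 4: ξ=(vx,vy,ωz)=(-0.4000, 0.1750, -0.2679), dt=2.0 → body Δ=(-0.6708, 0.5427, -0.5357) → world pose (-0.8605, 0.8227, -0.3795)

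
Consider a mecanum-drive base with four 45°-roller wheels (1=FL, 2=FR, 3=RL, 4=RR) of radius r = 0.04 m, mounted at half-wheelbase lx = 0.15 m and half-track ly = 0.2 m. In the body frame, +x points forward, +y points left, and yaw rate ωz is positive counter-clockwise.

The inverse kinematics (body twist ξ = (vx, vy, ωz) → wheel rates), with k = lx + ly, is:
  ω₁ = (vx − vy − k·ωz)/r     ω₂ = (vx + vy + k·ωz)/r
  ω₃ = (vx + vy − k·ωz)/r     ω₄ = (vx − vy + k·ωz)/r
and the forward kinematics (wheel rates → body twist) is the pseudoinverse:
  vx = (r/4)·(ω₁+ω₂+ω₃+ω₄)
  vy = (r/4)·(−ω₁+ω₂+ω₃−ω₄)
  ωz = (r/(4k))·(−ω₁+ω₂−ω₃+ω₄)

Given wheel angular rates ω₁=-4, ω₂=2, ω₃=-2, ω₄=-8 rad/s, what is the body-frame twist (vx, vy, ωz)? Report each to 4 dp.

(-0.1200, 0.1200, 0.0000)

k = lx + ly = 0.15 + 0.2 = 0.3500
ω₁+ω₂+ω₃+ω₄ = -12.0000  →  vx = (0.04/4)·-12.0000 = -0.1200
−ω₁+ω₂+ω₃−ω₄ = 12.0000  →  vy = (0.04/4)·12.0000 = 0.1200
−ω₁+ω₂−ω₃+ω₄ = 0.0000  →  ωz = (0.04/1.4000)·0.0000 = 0.0000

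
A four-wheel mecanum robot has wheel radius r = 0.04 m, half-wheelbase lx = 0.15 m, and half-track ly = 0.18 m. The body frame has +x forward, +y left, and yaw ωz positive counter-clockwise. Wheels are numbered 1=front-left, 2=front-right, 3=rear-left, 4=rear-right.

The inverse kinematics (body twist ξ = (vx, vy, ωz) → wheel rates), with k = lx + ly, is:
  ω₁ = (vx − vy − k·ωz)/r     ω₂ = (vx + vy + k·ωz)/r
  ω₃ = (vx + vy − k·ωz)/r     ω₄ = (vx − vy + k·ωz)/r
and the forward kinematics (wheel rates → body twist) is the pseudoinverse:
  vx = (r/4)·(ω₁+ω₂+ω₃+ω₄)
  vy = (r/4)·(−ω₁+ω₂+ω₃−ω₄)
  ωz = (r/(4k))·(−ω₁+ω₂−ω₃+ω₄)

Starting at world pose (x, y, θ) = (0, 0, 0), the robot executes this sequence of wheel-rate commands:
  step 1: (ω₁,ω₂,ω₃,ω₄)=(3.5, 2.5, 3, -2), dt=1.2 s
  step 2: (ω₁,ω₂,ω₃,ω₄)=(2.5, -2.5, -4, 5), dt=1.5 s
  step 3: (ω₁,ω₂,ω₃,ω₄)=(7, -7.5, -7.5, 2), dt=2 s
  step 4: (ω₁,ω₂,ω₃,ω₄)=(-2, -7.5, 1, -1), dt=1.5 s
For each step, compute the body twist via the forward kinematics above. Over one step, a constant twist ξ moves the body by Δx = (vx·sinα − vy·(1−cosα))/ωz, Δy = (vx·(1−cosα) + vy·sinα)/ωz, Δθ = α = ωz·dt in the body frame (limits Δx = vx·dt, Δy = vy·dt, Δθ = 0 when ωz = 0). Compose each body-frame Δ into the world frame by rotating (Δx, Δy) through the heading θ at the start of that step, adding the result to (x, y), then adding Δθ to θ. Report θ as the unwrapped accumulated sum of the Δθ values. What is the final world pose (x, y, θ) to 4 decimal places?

(-0.2792, -0.5952, -0.6803)

step 1: ξ=(vx,vy,ωz)=(0.0700, 0.0400, -0.1818), dt=1.2 → body Δ=(0.0886, 0.0385, -0.2182) → world pose (0.0886, 0.0385, -0.2182)
step 2: ξ=(vx,vy,ωz)=(0.0100, -0.1400, 0.1212), dt=1.5 → body Δ=(0.0340, -0.2075, 0.1818) → world pose (0.0768, -0.1714, -0.0364)
step 3: ξ=(vx,vy,ωz)=(-0.0600, -0.2400, -0.1515), dt=2.0 → body Δ=(-0.1903, -0.4546, -0.3030) → world pose (-0.1300, -0.6188, -0.3394)
step 4: ξ=(vx,vy,ωz)=(-0.0950, -0.0350, -0.2273), dt=1.5 → body Δ=(-0.1486, -0.0274, -0.3409) → world pose (-0.2792, -0.5952, -0.6803)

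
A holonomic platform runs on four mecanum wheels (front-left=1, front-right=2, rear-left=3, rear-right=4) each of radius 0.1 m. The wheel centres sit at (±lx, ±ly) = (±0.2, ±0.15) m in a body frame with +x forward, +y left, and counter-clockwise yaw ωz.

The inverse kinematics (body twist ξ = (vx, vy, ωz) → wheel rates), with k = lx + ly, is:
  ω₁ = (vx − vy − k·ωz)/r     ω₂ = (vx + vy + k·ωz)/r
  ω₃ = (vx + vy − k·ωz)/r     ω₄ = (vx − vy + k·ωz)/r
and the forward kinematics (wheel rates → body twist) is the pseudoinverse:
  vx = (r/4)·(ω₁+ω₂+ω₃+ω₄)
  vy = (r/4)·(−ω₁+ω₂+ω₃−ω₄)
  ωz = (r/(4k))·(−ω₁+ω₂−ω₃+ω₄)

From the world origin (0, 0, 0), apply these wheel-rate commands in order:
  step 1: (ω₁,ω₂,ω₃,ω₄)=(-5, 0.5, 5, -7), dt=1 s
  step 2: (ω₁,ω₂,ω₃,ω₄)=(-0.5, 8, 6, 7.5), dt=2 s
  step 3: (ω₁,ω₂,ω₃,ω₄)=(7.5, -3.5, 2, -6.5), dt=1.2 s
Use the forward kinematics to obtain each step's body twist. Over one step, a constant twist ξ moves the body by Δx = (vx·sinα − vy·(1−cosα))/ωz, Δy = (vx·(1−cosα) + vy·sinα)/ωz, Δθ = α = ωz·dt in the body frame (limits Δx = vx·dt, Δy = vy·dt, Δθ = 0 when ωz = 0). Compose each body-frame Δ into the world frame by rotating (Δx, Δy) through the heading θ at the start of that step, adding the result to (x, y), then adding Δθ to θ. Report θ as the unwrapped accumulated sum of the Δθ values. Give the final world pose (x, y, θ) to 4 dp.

(0.7920, 0.9405, -0.7071)

step 1: ξ=(vx,vy,ωz)=(-0.1625, 0.4375, -0.4643), dt=1.0 → body Δ=(-0.0570, 0.4590, -0.4643) → world pose (-0.0570, 0.4590, -0.4643)
step 2: ξ=(vx,vy,ωz)=(0.5250, 0.1750, 0.7143), dt=2.0 → body Δ=(0.5173, 0.8733, 1.4286) → world pose (0.7966, 1.0083, 0.9643)
step 3: ξ=(vx,vy,ωz)=(-0.0125, -0.0625, -1.3929), dt=1.2 → body Δ=(-0.0583, -0.0348, -1.6714) → world pose (0.7920, 0.9405, -0.7071)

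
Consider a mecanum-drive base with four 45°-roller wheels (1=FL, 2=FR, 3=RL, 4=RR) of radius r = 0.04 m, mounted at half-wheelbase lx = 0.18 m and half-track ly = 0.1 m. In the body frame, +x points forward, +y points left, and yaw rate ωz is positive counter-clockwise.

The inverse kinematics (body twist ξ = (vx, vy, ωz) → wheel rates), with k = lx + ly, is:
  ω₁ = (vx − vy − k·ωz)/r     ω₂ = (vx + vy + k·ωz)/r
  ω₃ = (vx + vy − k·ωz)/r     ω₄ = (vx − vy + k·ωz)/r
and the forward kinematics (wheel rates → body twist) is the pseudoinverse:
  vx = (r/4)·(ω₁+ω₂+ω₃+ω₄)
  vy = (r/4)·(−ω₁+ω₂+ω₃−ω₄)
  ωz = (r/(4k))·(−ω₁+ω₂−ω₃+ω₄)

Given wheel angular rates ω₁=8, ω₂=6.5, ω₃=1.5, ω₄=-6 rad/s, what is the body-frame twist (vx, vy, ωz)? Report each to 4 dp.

(0.1000, 0.0600, -0.3214)

k = lx + ly = 0.18 + 0.1 = 0.2800
ω₁+ω₂+ω₃+ω₄ = 10.0000  →  vx = (0.04/4)·10.0000 = 0.1000
−ω₁+ω₂+ω₃−ω₄ = 6.0000  →  vy = (0.04/4)·6.0000 = 0.0600
−ω₁+ω₂−ω₃+ω₄ = -9.0000  →  ωz = (0.04/1.1200)·-9.0000 = -0.3214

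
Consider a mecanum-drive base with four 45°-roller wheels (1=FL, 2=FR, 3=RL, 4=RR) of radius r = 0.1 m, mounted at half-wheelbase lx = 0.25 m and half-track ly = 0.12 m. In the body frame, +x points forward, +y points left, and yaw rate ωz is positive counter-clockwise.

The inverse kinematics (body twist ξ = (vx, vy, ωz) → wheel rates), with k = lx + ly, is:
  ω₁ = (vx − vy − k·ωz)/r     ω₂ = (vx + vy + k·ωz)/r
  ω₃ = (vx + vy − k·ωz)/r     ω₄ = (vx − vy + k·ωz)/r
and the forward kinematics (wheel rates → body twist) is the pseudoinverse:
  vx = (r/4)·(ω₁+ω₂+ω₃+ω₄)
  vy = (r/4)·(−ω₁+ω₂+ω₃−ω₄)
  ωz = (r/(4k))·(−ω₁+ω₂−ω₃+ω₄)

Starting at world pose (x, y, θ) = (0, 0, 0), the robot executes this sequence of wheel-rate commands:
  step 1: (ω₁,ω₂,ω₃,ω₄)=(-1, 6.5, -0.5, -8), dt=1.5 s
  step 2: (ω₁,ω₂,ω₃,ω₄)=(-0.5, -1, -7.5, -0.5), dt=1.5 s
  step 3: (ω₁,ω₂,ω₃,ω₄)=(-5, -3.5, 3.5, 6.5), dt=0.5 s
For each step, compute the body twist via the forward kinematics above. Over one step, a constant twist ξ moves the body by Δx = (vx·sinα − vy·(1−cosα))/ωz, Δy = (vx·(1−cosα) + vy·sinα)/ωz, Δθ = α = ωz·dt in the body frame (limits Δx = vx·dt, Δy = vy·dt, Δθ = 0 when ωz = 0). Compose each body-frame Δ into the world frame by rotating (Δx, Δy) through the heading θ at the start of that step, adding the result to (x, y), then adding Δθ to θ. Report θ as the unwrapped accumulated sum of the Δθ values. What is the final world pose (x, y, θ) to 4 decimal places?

step 1: ξ=(vx,vy,ωz)=(-0.0750, 0.3750, 0.0000), dt=1.5 → body Δ=(-0.1125, 0.5625, 0.0000) → world pose (-0.1125, 0.5625, 0.0000)
step 2: ξ=(vx,vy,ωz)=(-0.2375, -0.1875, 0.4392), dt=1.5 → body Δ=(-0.2417, -0.3745, 0.6588) → world pose (-0.3542, 0.1880, 0.6588)
step 3: ξ=(vx,vy,ωz)=(0.0375, -0.0375, 0.3041), dt=0.5 → body Δ=(0.0201, -0.0173, 0.1520) → world pose (-0.3277, 0.1867, 0.8108)

(-0.3277, 0.1867, 0.8108)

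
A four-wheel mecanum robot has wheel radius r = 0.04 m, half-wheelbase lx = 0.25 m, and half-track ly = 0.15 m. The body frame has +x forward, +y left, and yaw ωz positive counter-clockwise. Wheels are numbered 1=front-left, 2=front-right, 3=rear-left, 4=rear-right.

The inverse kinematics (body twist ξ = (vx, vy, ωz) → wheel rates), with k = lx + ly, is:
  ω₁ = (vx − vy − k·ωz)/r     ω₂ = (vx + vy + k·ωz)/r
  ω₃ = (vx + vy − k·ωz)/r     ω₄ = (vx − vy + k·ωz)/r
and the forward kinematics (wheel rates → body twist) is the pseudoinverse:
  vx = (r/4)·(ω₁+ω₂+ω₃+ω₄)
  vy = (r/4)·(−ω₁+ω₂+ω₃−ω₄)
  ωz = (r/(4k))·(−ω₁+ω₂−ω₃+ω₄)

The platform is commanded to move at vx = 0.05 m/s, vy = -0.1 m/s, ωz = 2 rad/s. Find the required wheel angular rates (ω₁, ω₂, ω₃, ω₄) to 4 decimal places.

k = lx + ly = 0.25 + 0.15 = 0.4000;  k·ωz = 0.4000·2 = 0.8000
ω₁ (FL) = (vx − vy − k·ωz)/r = -0.6500/0.04 = -16.2500
ω₂ (FR) = (vx + vy + k·ωz)/r = 0.7500/0.04 = 18.7500
ω₃ (RL) = (vx + vy − k·ωz)/r = -0.8500/0.04 = -21.2500
ω₄ (RR) = (vx − vy + k·ωz)/r = 0.9500/0.04 = 23.7500

(-16.2500, 18.7500, -21.2500, 23.7500)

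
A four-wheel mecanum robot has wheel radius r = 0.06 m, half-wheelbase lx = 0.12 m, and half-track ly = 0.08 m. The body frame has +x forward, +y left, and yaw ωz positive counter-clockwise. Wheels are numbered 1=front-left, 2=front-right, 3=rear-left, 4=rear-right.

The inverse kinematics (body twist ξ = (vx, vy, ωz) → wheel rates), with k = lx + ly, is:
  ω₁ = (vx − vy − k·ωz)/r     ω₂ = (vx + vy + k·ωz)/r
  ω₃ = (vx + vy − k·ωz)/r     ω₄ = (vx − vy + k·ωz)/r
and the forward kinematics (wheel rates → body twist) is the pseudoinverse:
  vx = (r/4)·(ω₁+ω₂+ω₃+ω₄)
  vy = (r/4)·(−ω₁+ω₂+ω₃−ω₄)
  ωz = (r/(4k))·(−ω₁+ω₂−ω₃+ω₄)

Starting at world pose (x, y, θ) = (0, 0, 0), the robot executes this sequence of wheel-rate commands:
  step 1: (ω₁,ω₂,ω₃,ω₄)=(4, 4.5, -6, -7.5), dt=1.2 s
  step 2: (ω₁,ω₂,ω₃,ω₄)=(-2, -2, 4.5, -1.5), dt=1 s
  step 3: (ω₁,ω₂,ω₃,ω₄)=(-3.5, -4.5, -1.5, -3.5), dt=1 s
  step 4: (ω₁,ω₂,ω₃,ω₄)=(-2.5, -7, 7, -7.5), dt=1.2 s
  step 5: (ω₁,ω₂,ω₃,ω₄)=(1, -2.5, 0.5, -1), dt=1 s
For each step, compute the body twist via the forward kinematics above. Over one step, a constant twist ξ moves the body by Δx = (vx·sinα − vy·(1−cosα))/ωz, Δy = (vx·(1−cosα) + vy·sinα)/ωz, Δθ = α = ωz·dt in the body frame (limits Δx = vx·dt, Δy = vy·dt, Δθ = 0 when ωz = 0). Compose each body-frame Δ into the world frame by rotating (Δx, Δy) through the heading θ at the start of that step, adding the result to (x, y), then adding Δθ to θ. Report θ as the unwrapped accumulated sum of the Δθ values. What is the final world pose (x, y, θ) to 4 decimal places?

step 1: ξ=(vx,vy,ωz)=(-0.0750, 0.0300, -0.0750), dt=1.2 → body Δ=(-0.0883, 0.0400, -0.0900) → world pose (-0.0883, 0.0400, -0.0900)
step 2: ξ=(vx,vy,ωz)=(-0.0150, 0.0900, -0.4500), dt=1.0 → body Δ=(0.0054, 0.0903, -0.4500) → world pose (-0.0748, 0.1295, -0.5400)
step 3: ξ=(vx,vy,ωz)=(-0.1950, 0.0150, -0.2250), dt=1.0 → body Δ=(-0.1917, 0.0367, -0.2250) → world pose (-0.2203, 0.2595, -0.7650)
step 4: ξ=(vx,vy,ωz)=(-0.1500, 0.1500, -1.4250), dt=1.2 → body Δ=(0.0156, 0.2241, -1.7100) → world pose (-0.0538, 0.4104, -2.4750)
step 5: ξ=(vx,vy,ωz)=(-0.0300, -0.0300, -0.3750), dt=1.0 → body Δ=(-0.0349, -0.0237, -0.3750) → world pose (-0.0411, 0.4506, -2.8500)

(-0.0411, 0.4506, -2.8500)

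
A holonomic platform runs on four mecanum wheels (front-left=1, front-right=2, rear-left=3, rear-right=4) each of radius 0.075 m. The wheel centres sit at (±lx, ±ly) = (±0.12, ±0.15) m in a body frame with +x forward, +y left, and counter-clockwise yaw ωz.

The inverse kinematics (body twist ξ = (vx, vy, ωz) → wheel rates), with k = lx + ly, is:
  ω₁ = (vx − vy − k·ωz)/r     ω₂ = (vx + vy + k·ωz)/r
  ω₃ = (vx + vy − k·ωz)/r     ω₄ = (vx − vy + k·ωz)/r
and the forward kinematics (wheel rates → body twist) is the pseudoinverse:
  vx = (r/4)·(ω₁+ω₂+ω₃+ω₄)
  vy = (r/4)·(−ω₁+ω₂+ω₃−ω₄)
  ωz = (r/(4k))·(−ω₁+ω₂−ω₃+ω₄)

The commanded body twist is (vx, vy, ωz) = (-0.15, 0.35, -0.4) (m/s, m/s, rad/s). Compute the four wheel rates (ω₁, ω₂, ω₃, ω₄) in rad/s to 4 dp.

(-5.2267, 1.2267, 4.1067, -8.1067)

k = lx + ly = 0.12 + 0.15 = 0.2700;  k·ωz = 0.2700·-0.4 = -0.1080
ω₁ (FL) = (vx − vy − k·ωz)/r = -0.3920/0.075 = -5.2267
ω₂ (FR) = (vx + vy + k·ωz)/r = 0.0920/0.075 = 1.2267
ω₃ (RL) = (vx + vy − k·ωz)/r = 0.3080/0.075 = 4.1067
ω₄ (RR) = (vx − vy + k·ωz)/r = -0.6080/0.075 = -8.1067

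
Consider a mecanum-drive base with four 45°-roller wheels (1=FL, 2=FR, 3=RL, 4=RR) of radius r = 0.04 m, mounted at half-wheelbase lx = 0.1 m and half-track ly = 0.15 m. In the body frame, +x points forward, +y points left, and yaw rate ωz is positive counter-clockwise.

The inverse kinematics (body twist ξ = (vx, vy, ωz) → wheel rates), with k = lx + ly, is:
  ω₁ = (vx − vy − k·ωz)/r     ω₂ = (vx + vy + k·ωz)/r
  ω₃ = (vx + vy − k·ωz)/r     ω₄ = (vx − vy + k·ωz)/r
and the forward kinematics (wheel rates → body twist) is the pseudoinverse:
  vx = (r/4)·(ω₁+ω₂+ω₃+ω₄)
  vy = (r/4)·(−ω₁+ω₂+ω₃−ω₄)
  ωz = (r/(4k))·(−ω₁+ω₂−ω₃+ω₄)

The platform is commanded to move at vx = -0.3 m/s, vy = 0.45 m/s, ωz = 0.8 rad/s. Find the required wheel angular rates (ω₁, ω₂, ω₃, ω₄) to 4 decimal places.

(-23.7500, 8.7500, -1.2500, -13.7500)

k = lx + ly = 0.1 + 0.15 = 0.2500;  k·ωz = 0.2500·0.8 = 0.2000
ω₁ (FL) = (vx − vy − k·ωz)/r = -0.9500/0.04 = -23.7500
ω₂ (FR) = (vx + vy + k·ωz)/r = 0.3500/0.04 = 8.7500
ω₃ (RL) = (vx + vy − k·ωz)/r = -0.0500/0.04 = -1.2500
ω₄ (RR) = (vx − vy + k·ωz)/r = -0.5500/0.04 = -13.7500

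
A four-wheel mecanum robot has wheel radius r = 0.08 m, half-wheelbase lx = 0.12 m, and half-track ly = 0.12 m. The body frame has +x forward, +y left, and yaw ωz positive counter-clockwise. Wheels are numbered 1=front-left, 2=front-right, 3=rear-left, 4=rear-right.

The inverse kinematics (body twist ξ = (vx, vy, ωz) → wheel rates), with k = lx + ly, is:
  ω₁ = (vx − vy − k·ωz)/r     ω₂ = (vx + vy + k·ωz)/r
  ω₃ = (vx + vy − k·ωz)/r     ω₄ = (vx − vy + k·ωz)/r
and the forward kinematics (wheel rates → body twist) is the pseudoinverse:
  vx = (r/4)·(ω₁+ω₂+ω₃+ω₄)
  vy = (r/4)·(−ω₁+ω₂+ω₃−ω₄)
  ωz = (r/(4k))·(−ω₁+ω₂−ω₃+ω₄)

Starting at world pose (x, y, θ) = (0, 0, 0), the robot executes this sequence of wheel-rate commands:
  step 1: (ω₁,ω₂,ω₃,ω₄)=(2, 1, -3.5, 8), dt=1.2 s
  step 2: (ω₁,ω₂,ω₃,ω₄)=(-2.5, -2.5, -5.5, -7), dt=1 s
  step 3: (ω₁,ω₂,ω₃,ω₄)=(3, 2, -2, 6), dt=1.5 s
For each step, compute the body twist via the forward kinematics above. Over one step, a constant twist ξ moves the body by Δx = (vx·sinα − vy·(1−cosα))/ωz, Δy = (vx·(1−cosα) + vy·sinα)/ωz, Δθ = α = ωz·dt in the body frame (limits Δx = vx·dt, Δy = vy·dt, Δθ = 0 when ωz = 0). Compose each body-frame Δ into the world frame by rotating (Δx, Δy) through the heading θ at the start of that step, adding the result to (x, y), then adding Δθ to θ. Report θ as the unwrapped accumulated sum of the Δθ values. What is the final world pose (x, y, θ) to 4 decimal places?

(0.3845, -0.2354, 1.8000)

step 1: ξ=(vx,vy,ωz)=(0.1500, -0.2500, 0.8750), dt=1.2 → body Δ=(0.2923, -0.1617, 1.0500) → world pose (0.2923, -0.1617, 1.0500)
step 2: ξ=(vx,vy,ωz)=(-0.3500, 0.0300, -0.1250), dt=1.0 → body Δ=(-0.3472, 0.0518, -0.1250) → world pose (0.0746, -0.4371, 0.9250)
step 3: ξ=(vx,vy,ωz)=(0.1800, -0.1800, 0.5833), dt=1.5 → body Δ=(0.3476, -0.1261, 0.8750) → world pose (0.3845, -0.2354, 1.8000)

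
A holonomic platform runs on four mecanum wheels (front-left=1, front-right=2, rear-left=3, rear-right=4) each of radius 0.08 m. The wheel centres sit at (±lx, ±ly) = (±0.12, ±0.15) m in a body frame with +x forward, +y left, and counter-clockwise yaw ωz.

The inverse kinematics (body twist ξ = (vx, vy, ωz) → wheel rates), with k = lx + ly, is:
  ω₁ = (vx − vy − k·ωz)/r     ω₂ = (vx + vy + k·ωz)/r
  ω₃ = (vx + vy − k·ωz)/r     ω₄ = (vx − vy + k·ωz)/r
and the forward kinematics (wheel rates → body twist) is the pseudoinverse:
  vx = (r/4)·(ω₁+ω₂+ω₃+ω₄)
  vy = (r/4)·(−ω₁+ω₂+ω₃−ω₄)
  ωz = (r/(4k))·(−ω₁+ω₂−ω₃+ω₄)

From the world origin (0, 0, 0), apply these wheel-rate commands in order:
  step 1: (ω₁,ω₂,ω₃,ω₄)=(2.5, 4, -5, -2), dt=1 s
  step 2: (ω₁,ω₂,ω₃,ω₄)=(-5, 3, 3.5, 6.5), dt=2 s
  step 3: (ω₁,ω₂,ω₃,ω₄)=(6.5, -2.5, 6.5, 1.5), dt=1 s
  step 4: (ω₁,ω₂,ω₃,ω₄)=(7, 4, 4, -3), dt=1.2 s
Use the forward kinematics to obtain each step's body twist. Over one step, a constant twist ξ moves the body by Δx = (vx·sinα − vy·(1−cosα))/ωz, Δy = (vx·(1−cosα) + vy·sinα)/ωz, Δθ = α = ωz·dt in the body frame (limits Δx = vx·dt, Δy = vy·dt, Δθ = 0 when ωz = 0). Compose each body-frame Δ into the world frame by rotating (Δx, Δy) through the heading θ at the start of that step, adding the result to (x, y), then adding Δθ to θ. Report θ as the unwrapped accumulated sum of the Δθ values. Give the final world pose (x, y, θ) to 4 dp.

step 1: ξ=(vx,vy,ωz)=(-0.0100, -0.0300, 0.3333), dt=1.0 → body Δ=(-0.0049, -0.0311, 0.3333) → world pose (-0.0049, -0.0311, 0.3333)
step 2: ξ=(vx,vy,ωz)=(0.1600, 0.1000, 0.8148), dt=2.0 → body Δ=(0.0661, 0.3304, 1.6296) → world pose (-0.0505, 0.3028, 1.9630)
step 3: ξ=(vx,vy,ωz)=(0.2400, -0.0800, -1.0370), dt=1.0 → body Δ=(0.1613, -0.1801, -1.0370) → world pose (0.0542, 0.5207, 0.9259)
step 4: ξ=(vx,vy,ωz)=(0.2400, 0.0800, -0.7407), dt=1.2 → body Δ=(0.2915, -0.0359, -0.8889) → world pose (0.2582, 0.7320, 0.0370)

(0.2582, 0.7320, 0.0370)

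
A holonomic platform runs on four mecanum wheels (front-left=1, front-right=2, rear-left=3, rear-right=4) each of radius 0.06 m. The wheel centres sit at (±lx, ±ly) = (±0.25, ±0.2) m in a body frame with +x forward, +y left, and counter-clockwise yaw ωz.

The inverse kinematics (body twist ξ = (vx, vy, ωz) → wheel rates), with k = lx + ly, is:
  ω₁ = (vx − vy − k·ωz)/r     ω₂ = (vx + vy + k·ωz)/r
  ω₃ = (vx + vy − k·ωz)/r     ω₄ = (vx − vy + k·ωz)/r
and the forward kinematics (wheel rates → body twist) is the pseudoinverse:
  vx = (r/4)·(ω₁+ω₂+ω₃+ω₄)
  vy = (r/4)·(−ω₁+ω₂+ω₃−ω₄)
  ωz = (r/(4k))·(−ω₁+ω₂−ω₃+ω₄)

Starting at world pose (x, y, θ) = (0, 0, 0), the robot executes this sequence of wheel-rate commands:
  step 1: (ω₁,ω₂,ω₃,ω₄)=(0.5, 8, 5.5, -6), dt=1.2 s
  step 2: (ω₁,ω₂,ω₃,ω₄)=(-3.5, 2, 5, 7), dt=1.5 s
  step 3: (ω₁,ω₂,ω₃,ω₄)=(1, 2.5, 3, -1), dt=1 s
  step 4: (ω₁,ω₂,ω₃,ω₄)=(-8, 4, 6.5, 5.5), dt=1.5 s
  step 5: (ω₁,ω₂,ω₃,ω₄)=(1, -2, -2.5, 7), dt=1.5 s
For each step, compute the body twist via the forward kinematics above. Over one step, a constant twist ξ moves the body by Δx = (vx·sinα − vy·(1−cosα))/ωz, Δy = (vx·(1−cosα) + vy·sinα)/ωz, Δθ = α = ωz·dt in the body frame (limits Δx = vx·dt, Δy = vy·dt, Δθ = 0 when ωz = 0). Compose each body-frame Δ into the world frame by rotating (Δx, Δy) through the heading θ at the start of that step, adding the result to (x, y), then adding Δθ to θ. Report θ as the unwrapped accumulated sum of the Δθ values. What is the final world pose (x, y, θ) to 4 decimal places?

(0.7807, 0.7174, 1.0067)

step 1: ξ=(vx,vy,ωz)=(0.1200, 0.2850, -0.1333), dt=1.2 → body Δ=(0.1707, 0.3290, -0.1600) → world pose (0.1707, 0.3290, -0.1600)
step 2: ξ=(vx,vy,ωz)=(0.1575, 0.0525, 0.2500), dt=1.5 → body Δ=(0.2162, 0.1207, 0.3750) → world pose (0.4033, 0.4138, 0.2150)
step 3: ξ=(vx,vy,ωz)=(0.0825, 0.0825, -0.0833), dt=1.0 → body Δ=(0.0858, 0.0790, -0.0833) → world pose (0.4703, 0.5092, 0.1317)
step 4: ξ=(vx,vy,ωz)=(0.1200, 0.1950, 0.3667), dt=1.5 → body Δ=(0.0926, 0.3262, 0.5500) → world pose (0.5193, 0.8448, 0.6817)
step 5: ξ=(vx,vy,ωz)=(0.0525, -0.1875, 0.2167), dt=1.5 → body Δ=(0.1227, -0.2636, 0.3250) → world pose (0.7807, 0.7174, 1.0067)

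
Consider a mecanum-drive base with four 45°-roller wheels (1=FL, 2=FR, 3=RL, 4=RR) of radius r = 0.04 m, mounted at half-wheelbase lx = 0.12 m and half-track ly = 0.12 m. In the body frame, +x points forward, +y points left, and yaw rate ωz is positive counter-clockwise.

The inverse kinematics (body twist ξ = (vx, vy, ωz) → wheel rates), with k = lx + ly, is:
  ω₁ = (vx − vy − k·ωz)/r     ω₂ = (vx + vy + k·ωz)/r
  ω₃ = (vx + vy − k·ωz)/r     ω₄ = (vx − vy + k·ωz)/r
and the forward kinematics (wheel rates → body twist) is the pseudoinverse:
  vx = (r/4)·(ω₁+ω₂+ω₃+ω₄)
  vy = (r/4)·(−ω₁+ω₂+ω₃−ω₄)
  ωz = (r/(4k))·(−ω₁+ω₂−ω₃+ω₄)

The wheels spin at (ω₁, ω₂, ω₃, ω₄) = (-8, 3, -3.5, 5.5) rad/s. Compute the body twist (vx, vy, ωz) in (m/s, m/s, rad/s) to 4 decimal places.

(-0.0300, 0.0200, 0.8333)

k = lx + ly = 0.12 + 0.12 = 0.2400
ω₁+ω₂+ω₃+ω₄ = -3.0000  →  vx = (0.04/4)·-3.0000 = -0.0300
−ω₁+ω₂+ω₃−ω₄ = 2.0000  →  vy = (0.04/4)·2.0000 = 0.0200
−ω₁+ω₂−ω₃+ω₄ = 20.0000  →  ωz = (0.04/0.9600)·20.0000 = 0.8333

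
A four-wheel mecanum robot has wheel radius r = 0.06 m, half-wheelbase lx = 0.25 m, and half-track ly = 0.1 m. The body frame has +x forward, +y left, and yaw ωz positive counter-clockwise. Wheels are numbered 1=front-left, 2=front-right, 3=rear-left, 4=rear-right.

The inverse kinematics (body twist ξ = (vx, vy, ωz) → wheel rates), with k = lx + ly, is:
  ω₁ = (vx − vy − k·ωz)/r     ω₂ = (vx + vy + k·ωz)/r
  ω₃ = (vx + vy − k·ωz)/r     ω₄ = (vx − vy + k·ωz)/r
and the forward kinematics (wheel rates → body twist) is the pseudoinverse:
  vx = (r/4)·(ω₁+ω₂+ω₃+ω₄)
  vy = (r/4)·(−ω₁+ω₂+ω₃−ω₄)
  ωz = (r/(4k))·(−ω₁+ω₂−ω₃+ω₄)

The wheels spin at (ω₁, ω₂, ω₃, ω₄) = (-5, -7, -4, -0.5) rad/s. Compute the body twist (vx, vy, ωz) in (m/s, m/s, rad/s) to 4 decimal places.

(-0.2475, -0.0825, 0.0643)

k = lx + ly = 0.25 + 0.1 = 0.3500
ω₁+ω₂+ω₃+ω₄ = -16.5000  →  vx = (0.06/4)·-16.5000 = -0.2475
−ω₁+ω₂+ω₃−ω₄ = -5.5000  →  vy = (0.06/4)·-5.5000 = -0.0825
−ω₁+ω₂−ω₃+ω₄ = 1.5000  →  ωz = (0.06/1.4000)·1.5000 = 0.0643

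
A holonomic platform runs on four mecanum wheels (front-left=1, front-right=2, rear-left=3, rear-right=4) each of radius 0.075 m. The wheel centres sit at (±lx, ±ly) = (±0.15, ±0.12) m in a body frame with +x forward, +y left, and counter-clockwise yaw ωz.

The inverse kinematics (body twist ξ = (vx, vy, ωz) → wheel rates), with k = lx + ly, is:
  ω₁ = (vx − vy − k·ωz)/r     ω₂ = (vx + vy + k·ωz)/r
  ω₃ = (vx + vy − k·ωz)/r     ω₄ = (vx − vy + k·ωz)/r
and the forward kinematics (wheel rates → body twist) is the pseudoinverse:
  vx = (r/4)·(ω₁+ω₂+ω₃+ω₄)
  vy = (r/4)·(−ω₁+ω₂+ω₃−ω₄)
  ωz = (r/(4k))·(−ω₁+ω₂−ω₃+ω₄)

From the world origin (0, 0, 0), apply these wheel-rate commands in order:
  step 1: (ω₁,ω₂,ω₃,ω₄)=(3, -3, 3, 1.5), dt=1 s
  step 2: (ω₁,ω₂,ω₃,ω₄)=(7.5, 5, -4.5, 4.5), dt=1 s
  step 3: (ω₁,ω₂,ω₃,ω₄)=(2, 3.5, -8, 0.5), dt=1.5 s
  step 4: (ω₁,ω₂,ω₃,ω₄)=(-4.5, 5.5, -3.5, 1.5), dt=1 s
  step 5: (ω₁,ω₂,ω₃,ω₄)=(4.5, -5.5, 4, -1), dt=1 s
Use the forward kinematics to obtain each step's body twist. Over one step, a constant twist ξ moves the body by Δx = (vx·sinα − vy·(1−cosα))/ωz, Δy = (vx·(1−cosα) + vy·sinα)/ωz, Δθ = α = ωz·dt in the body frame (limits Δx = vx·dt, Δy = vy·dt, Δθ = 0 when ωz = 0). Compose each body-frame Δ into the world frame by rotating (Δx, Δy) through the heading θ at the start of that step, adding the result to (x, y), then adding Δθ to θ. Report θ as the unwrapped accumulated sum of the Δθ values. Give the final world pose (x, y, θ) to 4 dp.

step 1: ξ=(vx,vy,ωz)=(0.0844, -0.0844, -0.5208), dt=1.0 → body Δ=(0.0591, -0.1021, -0.5208) → world pose (0.0591, -0.1021, -0.5208)
step 2: ξ=(vx,vy,ωz)=(0.2344, -0.2156, 0.4514), dt=1.0 → body Δ=(0.2743, -0.1564, 0.4514) → world pose (0.2193, -0.3742, -0.0694)
step 3: ξ=(vx,vy,ωz)=(-0.0375, -0.1312, 0.6944), dt=1.5 → body Δ=(0.0470, -0.1899, 1.0417) → world pose (0.2530, -0.5669, 0.9722)
step 4: ξ=(vx,vy,ωz)=(-0.0188, 0.0937, 1.0417), dt=1.0 → body Δ=(-0.0601, 0.0688, 1.0417) → world pose (0.1623, -0.5778, 2.0139)
step 5: ξ=(vx,vy,ωz)=(0.0375, -0.0937, -1.0417), dt=1.0 → body Δ=(-0.0135, -0.0955, -1.0417) → world pose (0.2544, -0.5491, 0.9722)

(0.2544, -0.5491, 0.9722)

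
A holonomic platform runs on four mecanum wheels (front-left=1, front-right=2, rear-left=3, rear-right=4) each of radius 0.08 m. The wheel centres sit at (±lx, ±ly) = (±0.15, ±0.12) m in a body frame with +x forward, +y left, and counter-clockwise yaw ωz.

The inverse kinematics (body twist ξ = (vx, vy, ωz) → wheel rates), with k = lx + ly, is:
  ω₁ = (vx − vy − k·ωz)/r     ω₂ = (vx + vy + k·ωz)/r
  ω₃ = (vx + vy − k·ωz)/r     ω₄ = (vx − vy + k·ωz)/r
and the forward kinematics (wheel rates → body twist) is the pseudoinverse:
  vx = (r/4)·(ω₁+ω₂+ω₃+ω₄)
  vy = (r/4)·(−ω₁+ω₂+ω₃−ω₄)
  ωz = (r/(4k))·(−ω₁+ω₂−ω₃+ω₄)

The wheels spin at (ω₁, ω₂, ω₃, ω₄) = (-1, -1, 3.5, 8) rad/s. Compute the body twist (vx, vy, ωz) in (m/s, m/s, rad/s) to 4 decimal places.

k = lx + ly = 0.15 + 0.12 = 0.2700
ω₁+ω₂+ω₃+ω₄ = 9.5000  →  vx = (0.08/4)·9.5000 = 0.1900
−ω₁+ω₂+ω₃−ω₄ = -4.5000  →  vy = (0.08/4)·-4.5000 = -0.0900
−ω₁+ω₂−ω₃+ω₄ = 4.5000  →  ωz = (0.08/1.0800)·4.5000 = 0.3333

(0.1900, -0.0900, 0.3333)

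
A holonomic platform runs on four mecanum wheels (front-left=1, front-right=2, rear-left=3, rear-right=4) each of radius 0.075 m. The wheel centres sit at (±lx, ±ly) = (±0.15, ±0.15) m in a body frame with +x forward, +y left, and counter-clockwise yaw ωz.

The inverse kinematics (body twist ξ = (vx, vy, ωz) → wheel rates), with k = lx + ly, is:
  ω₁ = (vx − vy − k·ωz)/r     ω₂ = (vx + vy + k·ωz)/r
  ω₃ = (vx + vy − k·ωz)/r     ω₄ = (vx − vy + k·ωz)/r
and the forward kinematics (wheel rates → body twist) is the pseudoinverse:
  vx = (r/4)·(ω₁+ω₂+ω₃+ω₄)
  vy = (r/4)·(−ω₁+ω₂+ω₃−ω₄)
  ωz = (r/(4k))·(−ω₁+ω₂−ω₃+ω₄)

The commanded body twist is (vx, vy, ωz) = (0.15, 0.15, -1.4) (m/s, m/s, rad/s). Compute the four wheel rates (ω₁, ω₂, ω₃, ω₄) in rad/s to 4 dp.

k = lx + ly = 0.15 + 0.15 = 0.3000;  k·ωz = 0.3000·-1.4 = -0.4200
ω₁ (FL) = (vx − vy − k·ωz)/r = 0.4200/0.075 = 5.6000
ω₂ (FR) = (vx + vy + k·ωz)/r = -0.1200/0.075 = -1.6000
ω₃ (RL) = (vx + vy − k·ωz)/r = 0.7200/0.075 = 9.6000
ω₄ (RR) = (vx − vy + k·ωz)/r = -0.4200/0.075 = -5.6000

(5.6000, -1.6000, 9.6000, -5.6000)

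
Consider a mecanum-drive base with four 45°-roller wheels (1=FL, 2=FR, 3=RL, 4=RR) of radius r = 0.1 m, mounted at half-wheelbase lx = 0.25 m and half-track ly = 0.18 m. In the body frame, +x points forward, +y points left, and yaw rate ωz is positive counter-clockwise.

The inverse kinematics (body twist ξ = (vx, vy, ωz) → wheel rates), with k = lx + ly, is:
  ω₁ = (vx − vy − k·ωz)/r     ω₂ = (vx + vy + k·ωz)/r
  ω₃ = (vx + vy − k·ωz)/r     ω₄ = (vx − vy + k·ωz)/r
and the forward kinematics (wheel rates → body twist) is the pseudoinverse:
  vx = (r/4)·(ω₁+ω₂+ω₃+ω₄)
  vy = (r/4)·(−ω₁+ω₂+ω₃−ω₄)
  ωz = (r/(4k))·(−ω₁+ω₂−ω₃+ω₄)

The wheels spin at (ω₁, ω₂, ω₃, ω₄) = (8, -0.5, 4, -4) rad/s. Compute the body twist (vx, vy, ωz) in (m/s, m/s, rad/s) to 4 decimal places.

(0.1875, -0.0125, -0.9593)

k = lx + ly = 0.25 + 0.18 = 0.4300
ω₁+ω₂+ω₃+ω₄ = 7.5000  →  vx = (0.1/4)·7.5000 = 0.1875
−ω₁+ω₂+ω₃−ω₄ = -0.5000  →  vy = (0.1/4)·-0.5000 = -0.0125
−ω₁+ω₂−ω₃+ω₄ = -16.5000  →  ωz = (0.1/1.7200)·-16.5000 = -0.9593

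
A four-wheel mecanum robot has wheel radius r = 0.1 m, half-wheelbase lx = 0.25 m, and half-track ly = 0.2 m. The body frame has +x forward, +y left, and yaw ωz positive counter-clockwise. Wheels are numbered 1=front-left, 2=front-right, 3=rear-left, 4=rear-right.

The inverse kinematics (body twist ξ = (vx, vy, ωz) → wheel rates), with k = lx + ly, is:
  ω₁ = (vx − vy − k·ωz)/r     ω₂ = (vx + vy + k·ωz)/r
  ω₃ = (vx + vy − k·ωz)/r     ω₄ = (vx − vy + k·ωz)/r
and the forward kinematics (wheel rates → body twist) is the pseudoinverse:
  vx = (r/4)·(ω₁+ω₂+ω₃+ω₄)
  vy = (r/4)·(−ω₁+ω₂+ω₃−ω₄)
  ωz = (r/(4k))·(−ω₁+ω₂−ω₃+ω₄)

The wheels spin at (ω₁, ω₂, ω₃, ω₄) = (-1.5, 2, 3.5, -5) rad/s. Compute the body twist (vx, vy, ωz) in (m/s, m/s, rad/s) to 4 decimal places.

k = lx + ly = 0.25 + 0.2 = 0.4500
ω₁+ω₂+ω₃+ω₄ = -1.0000  →  vx = (0.1/4)·-1.0000 = -0.0250
−ω₁+ω₂+ω₃−ω₄ = 12.0000  →  vy = (0.1/4)·12.0000 = 0.3000
−ω₁+ω₂−ω₃+ω₄ = -5.0000  →  ωz = (0.1/1.8000)·-5.0000 = -0.2778

(-0.0250, 0.3000, -0.2778)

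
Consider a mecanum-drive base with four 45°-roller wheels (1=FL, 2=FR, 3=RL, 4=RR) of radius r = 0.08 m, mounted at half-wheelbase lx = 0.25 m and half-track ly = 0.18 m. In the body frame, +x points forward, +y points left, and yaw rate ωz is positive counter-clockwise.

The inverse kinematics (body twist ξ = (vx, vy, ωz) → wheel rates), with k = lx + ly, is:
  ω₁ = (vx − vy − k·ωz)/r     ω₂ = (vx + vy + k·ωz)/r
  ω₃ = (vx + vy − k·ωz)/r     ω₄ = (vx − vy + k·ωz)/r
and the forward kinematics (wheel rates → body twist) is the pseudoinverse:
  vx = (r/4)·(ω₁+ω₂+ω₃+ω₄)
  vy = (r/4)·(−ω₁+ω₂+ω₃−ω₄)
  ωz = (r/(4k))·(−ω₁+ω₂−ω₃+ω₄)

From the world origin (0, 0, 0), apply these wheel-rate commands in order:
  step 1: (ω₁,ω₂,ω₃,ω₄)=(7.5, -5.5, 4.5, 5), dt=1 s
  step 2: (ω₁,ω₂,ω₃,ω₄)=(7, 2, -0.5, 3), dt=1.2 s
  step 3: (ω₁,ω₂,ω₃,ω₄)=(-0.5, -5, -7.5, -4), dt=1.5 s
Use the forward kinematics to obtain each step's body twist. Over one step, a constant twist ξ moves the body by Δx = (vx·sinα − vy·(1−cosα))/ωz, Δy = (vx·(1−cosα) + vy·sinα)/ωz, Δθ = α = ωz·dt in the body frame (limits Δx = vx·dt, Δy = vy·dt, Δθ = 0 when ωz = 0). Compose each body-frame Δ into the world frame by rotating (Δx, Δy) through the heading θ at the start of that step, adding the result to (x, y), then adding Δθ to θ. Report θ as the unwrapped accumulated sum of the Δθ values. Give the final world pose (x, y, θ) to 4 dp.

(-0.2986, -0.5017, -0.7349)

step 1: ξ=(vx,vy,ωz)=(0.2300, -0.2700, -0.5814), dt=1.0 → body Δ=(0.1410, -0.3200, -0.5814) → world pose (0.1410, -0.3200, -0.5814)
step 2: ξ=(vx,vy,ωz)=(0.2300, -0.1700, -0.0698), dt=1.2 → body Δ=(0.2671, -0.2153, -0.0837) → world pose (0.2460, -0.6467, -0.6651)
step 3: ξ=(vx,vy,ωz)=(-0.3400, -0.1600, -0.0465), dt=1.5 → body Δ=(-0.5180, -0.2220, -0.0698) → world pose (-0.2986, -0.5017, -0.7349)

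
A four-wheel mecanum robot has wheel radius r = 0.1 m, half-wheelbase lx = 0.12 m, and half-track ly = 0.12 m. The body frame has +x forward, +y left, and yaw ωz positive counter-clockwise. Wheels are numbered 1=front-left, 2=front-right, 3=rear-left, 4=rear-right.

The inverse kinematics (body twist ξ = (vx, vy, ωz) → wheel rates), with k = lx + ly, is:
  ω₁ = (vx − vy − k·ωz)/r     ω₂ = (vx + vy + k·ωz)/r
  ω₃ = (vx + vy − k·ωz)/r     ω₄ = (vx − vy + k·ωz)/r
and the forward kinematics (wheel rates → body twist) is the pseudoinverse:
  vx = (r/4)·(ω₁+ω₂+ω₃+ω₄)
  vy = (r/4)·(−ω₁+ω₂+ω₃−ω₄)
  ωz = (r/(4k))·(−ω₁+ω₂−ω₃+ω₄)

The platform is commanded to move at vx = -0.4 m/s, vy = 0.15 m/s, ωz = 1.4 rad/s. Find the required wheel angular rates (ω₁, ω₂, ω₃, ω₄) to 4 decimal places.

(-8.8600, 0.8600, -5.8600, -2.1400)

k = lx + ly = 0.12 + 0.12 = 0.2400;  k·ωz = 0.2400·1.4 = 0.3360
ω₁ (FL) = (vx − vy − k·ωz)/r = -0.8860/0.1 = -8.8600
ω₂ (FR) = (vx + vy + k·ωz)/r = 0.0860/0.1 = 0.8600
ω₃ (RL) = (vx + vy − k·ωz)/r = -0.5860/0.1 = -5.8600
ω₄ (RR) = (vx − vy + k·ωz)/r = -0.2140/0.1 = -2.1400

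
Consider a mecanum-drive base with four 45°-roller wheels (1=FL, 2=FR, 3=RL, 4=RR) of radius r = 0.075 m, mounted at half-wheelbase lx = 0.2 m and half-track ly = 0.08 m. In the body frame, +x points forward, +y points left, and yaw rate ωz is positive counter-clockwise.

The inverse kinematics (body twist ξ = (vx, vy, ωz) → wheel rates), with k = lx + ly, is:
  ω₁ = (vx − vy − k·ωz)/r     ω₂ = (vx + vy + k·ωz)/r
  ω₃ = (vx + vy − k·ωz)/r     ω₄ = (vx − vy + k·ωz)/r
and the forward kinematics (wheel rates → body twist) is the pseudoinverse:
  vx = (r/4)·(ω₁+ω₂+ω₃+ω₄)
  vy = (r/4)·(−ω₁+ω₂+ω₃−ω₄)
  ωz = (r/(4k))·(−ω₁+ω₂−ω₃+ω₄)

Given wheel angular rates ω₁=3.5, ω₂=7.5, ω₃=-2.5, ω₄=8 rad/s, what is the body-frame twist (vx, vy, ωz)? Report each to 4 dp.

(0.3094, -0.1219, 0.9710)

k = lx + ly = 0.2 + 0.08 = 0.2800
ω₁+ω₂+ω₃+ω₄ = 16.5000  →  vx = (0.075/4)·16.5000 = 0.3094
−ω₁+ω₂+ω₃−ω₄ = -6.5000  →  vy = (0.075/4)·-6.5000 = -0.1219
−ω₁+ω₂−ω₃+ω₄ = 14.5000  →  ωz = (0.075/1.1200)·14.5000 = 0.9710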